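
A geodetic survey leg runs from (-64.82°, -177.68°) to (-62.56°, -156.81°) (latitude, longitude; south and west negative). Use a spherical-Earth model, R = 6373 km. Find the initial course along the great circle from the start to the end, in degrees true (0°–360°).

85.8°

N = sin Δλ·cos φ₂ = +0.1642;  D = cos φ₁ sin φ₂ − sin φ₁ cos φ₂ cos Δλ = +0.0121
initial course = atan2(N, D) = 85.79°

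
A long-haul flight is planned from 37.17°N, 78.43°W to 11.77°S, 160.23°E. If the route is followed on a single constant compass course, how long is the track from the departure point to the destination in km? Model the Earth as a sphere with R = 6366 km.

13817 km

Δψ = ln[tan(π/4+φ₂/2)/tan(π/4+φ₁/2)] = -0.9066;  Δφ = -0.8542 rad,  Δλ = -2.1178 rad
q = Δφ/Δψ = 0.9422
d = R·√(Δφ² + q²Δλ²) = 6366·2.17045 = 13817 km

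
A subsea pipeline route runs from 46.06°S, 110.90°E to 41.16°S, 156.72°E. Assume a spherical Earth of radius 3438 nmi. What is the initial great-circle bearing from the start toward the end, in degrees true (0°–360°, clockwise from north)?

98.3°

θ = atan2( sin Δλ·cos φ₂ ,  cos φ₁ sin φ₂ − sin φ₁ cos φ₂ cos Δλ )
  = atan2(+0.5399, -0.0789) = 98.31°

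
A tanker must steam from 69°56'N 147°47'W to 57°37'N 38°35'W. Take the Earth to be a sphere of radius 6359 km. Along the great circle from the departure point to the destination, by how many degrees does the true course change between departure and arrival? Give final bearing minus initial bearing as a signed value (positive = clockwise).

+103.5°

At departure: θ₁ = atan2(sin Δλ cos φ₂, cos φ₁ sin φ₂ − sin φ₁ cos φ₂ cos Δλ) = 48.01°
At arrival: θ₂ = atan2(sin Δλ cos φ₁, −cos φ₂ sin φ₁ + sin φ₂ cos φ₁ cos Δλ) = 151.56°
Δθ = θ₂ − θ₁ = +103.5°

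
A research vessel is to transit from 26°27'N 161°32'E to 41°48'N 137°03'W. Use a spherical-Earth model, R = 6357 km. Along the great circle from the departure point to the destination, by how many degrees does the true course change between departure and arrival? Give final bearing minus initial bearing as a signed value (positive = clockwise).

+37.2°

Initial bearing θ₁ = atan2(sin Δλ cos φ₂, cos φ₁ sin φ₂ − sin φ₁ cos φ₂ cos Δλ) = 56.22°
Final bearing θ₂ = (initial bearing from the destination back to the start) + 180° = 93.39°
Δθ = θ₂ − θ₁ = +37.2°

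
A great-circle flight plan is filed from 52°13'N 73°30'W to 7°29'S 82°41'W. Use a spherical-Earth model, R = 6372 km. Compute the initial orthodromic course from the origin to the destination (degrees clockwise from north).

θ = atan2( sin Δλ·cos φ₂ ,  cos φ₁ sin φ₂ − sin φ₁ cos φ₂ cos Δλ )
  = atan2(-0.1582, -0.8534) = 190.50°

190.5°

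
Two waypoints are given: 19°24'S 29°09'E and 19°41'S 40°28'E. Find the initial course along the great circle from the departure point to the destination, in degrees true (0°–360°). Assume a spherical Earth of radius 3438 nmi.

93.4°

N = sin Δλ·cos φ₂ = +0.1848;  D = cos φ₁ sin φ₂ − sin φ₁ cos φ₂ cos Δλ = -0.0110
initial course = atan2(N, D) = 93.42°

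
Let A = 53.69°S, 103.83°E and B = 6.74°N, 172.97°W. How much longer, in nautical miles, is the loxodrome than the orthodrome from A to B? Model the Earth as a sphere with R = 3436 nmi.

116 nmi

Great circle: cos σ = sin φ₁ sin φ₂ + cos φ₁ cos φ₂ cos Δλ,  σ = 1.5957 rad → d_gc = 5483.0 nmi
Rhumb line: Δψ = +1.2329, q = Δφ/Δψ = 0.8555, d_rh = R√(Δφ²+q²Δλ²) = 5599.2 nmi
Excess = 5599.2 − 5483.0 = 116.2 ≈ 116 nmi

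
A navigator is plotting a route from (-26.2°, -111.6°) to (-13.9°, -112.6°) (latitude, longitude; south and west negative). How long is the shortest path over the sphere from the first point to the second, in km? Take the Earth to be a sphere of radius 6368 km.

1371 km

cos σ = sin φ₁ sin φ₂ + cos φ₁ cos φ₂ cos Δλ
      = sin(-26.20°)sin(-13.90°) + cos(-26.20°)cos(-13.90°)cos(-1.00°) = 0.9769
σ = 12.336° → d = Rσ = 6368·0.21530 = 1371 km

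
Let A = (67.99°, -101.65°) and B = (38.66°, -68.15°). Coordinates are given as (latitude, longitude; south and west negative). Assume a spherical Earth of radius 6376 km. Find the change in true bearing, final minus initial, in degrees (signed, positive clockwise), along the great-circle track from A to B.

+28.0°

At departure: θ₁ = atan2(sin Δλ cos φ₂, cos φ₁ sin φ₂ − sin φ₁ cos φ₂ cos Δλ) = 130.61°
At arrival: θ₂ = atan2(sin Δλ cos φ₁, −cos φ₂ sin φ₁ + sin φ₂ cos φ₁ cos Δλ) = 158.63°
Δθ = θ₂ − θ₁ = +28.0°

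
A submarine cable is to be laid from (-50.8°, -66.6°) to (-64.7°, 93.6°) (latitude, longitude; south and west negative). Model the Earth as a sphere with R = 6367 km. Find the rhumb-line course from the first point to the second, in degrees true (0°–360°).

Meridional parts: M(φ₁)=-1.0326, M(φ₂)=-1.4941 → ΔM = -0.4615;  Δλ = +2.7960 rad
tan C = Δλ / ΔM = -6.0580 → C = 99.37°

99.4°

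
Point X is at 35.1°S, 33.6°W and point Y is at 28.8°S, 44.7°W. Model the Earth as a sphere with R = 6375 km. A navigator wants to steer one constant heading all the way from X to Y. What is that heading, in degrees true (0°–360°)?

Meridional parts: M(φ₁)=-0.6550, M(φ₂)=-0.5253 → ΔM = +0.1297;  Δλ = -0.1937 rad
tan C = Δλ / ΔM = -1.4937 → C = 303.80°

303.8°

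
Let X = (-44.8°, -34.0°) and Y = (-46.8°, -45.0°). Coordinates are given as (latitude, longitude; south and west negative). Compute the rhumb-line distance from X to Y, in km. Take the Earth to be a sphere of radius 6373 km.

881 km

Rhumb course C = atan2(Δλ, Δψ) with Δψ = ln[tan(π/4+φ₂/2)/tan(π/4+φ₁/2)] = -0.0501, Δλ = -0.1920 → C = 255.38°
d = R·|Δφ| / |cos C| = 6373·0.03491 / 0.25239 = 881 km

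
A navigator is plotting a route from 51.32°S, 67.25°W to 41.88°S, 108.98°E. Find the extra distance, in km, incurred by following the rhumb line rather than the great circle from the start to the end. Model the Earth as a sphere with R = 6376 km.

Great circle: cos σ = sin φ₁ sin φ₂ + cos φ₁ cos φ₂ cos Δλ,  σ = 1.5139 rad → d_gc = 9652.9 km
Rhumb line: Δψ = +0.2407, q = Δφ/Δψ = 0.6846, d_rh = R√(Δφ²+q²Δλ²) = 13466.2 km
Excess = 13466.2 − 9652.9 = 3813.3 ≈ 3813 km

3813 km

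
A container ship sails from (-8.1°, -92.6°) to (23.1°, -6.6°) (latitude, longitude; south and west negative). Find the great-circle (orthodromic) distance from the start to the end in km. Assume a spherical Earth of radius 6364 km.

9944 km

cos σ = sin φ₁ sin φ₂ + cos φ₁ cos φ₂ cos Δλ
      = sin(-8.10°)sin(23.10°) + cos(-8.10°)cos(23.10°)cos(86.00°) = 0.0082
σ = 89.528° → d = Rσ = 6364·1.56255 = 9944 km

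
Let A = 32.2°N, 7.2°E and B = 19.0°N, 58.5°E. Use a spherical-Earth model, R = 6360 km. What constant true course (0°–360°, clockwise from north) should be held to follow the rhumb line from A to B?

Meridional parts: M(φ₁)=+0.5942, M(φ₂)=+0.3379 → ΔM = -0.2563;  Δλ = +0.8954 rad
tan C = Δλ / ΔM = -3.4935 → C = 105.97°

106.0°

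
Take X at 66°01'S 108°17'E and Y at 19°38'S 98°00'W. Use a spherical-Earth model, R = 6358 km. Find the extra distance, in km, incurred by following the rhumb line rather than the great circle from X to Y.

2391 km

Great circle: cos σ = sin φ₁ sin φ₂ + cos φ₁ cos φ₂ cos Δλ,  σ = 1.6071 rad → d_gc = 10217.8 km
Rhumb line: Δψ = +1.1997, q = Δφ/Δψ = 0.6748, d_rh = R√(Δφ²+q²Δλ²) = 12608.8 km
Excess = 12608.8 − 10217.8 = 2391.0 ≈ 2391 km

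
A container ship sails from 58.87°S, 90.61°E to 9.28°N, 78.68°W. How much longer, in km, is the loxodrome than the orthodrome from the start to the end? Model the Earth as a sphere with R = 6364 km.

2859 km

Great circle: cos σ = sin φ₁ sin φ₂ + cos φ₁ cos φ₂ cos Δλ,  σ = 2.2645 rad → d_gc = 14411.1 km
Rhumb line: Δψ = +1.4408, q = Δφ/Δψ = 0.8255, d_rh = R√(Δφ²+q²Δλ²) = 17269.9 km
Excess = 17269.9 − 14411.1 = 2858.8 ≈ 2859 km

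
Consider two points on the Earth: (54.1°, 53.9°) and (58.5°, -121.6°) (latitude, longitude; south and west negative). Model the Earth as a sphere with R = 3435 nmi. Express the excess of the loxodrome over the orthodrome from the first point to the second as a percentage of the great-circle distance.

Great circle: σ = 1.1753 rad → d_gc = Rσ = 4037.25 nmi
Rhumb: Δφ = +0.0768, Δλ = -3.0631, Δψ = +0.1386, q = Δφ/Δψ = 0.5541 → d_rh = R√(Δφ²+q²Δλ²) = 5835.91 nmi
Excess = (5835.91 − 4037.25) / 4037.25 = 1798.66 / 4037.25 = 44.552% ≈ 44.6%

44.6%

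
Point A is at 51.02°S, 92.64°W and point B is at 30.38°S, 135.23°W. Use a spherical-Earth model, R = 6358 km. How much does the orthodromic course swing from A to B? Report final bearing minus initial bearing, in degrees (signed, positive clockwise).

At departure: θ₁ = atan2(sin Δλ cos φ₂, cos φ₁ sin φ₂ − sin φ₁ cos φ₂ cos Δλ) = 286.74°
At arrival: θ₂ = atan2(sin Δλ cos φ₁, −cos φ₂ sin φ₁ + sin φ₂ cos φ₁ cos Δλ) = 315.71°
Δθ = θ₂ − θ₁ = +29.0°

+29.0°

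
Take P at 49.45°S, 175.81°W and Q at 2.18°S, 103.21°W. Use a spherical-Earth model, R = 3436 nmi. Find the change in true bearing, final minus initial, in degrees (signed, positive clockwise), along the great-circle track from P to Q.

At departure: θ₁ = atan2(sin Δλ cos φ₂, cos φ₁ sin φ₂ − sin φ₁ cos φ₂ cos Δλ) = 78.02°
At arrival: θ₂ = atan2(sin Δλ cos φ₁, −cos φ₂ sin φ₁ + sin φ₂ cos φ₁ cos Δλ) = 39.52°
Δθ = θ₂ − θ₁ = -38.5°

-38.5°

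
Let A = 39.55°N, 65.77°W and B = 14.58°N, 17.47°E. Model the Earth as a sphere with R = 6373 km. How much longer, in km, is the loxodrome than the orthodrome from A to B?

Great circle: cos σ = sin φ₁ sin φ₂ + cos φ₁ cos φ₂ cos Δλ,  σ = 1.3200 rad → d_gc = 8412.7 km
Rhumb line: Δψ = -0.4954, q = Δφ/Δψ = 0.8797, d_rh = R√(Δφ²+q²Δλ²) = 8605.1 km
Excess = 8605.1 − 8412.7 = 192.4 ≈ 192 km

192 km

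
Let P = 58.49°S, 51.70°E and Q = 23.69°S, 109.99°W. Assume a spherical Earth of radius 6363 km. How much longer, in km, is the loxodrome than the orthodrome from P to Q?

2844 km

Great circle: cos σ = sin φ₁ sin φ₂ + cos φ₁ cos φ₂ cos Δλ,  σ = 1.6829 rad → d_gc = 10708.0 km
Rhumb line: Δψ = +0.8396, q = Δφ/Δψ = 0.7234, d_rh = R√(Δφ²+q²Δλ²) = 13552.2 km
Excess = 13552.2 − 10708.0 = 2844.2 ≈ 2844 km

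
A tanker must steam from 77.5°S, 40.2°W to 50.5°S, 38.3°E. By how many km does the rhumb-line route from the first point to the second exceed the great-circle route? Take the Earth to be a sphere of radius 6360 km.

284 km

Great circle: cos σ = sin φ₁ sin φ₂ + cos φ₁ cos φ₂ cos Δλ,  σ = 0.6749 rad → d_gc = 4292.2 km
Rhumb line: Δψ = +1.1873, q = Δφ/Δψ = 0.3969, d_rh = R√(Δφ²+q²Δλ²) = 4576.3 km
Excess = 4576.3 − 4292.2 = 284.1 ≈ 284 km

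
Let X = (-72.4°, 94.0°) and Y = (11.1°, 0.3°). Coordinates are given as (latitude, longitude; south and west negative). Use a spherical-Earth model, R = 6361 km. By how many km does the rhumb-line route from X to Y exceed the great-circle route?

545 km

Great circle: cos σ = sin φ₁ sin φ₂ + cos φ₁ cos φ₂ cos Δλ,  σ = 1.7749 rad → d_gc = 11289.9 km
Rhumb line: Δψ = +2.0605, q = Δφ/Δψ = 0.7073, d_rh = R√(Δφ²+q²Δλ²) = 11835.1 km
Excess = 11835.1 − 11289.9 = 545.2 ≈ 545 km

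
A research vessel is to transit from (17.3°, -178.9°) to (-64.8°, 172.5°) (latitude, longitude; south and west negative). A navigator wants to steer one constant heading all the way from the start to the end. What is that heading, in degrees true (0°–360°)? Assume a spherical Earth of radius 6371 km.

184.8°

Meridional parts: M(φ₁)=+0.3066, M(φ₂)=-1.4982 → ΔM = -1.8049;  Δλ = -0.1501 rad
tan C = Δλ / ΔM = +0.0832 → C = 184.75°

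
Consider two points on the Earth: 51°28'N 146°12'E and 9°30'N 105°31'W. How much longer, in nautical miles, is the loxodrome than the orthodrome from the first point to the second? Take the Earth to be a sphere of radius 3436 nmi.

Great circle: cos σ = sin φ₁ sin φ₂ + cos φ₁ cos φ₂ cos Δλ,  σ = 1.6345 rad → d_gc = 5616.1 nmi
Rhumb line: Δψ = -0.8846, q = Δφ/Δψ = 0.8280, d_rh = R√(Δφ²+q²Δλ²) = 5936.9 nmi
Excess = 5936.9 − 5616.1 = 320.8 ≈ 321 nmi

321 nmi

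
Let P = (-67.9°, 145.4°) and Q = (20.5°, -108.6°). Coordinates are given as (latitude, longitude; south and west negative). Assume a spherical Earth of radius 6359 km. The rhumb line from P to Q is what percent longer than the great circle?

4.8%

Great circle: σ = 2.0060 rad → d_gc = Rσ = 12756.3 km
Rhumb: Δφ = +1.5429, Δλ = +1.8500, Δψ = +1.9990, q = Δφ/Δψ = 0.7718 → d_rh = R√(Δφ²+q²Δλ²) = 13368.2 km
Excess = (13368.2 − 12756.3) / 12756.3 = 611.9 / 12756.3 = 4.80% ≈ 4.8%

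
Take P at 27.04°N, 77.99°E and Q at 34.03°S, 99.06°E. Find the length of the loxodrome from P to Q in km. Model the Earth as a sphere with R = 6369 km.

7143 km

Rhumb course C = atan2(Δλ, Δψ) with Δψ = ln[tan(π/4+φ₂/2)/tan(π/4+φ₁/2)] = -1.1228, Δλ = +0.3677 → C = 161.87°
d = R·|Δφ| / |cos C| = 6369·1.06587 / 0.95033 = 7143 km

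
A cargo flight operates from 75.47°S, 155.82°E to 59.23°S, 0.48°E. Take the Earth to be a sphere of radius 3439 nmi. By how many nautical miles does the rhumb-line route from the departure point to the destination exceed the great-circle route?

909 nmi

Great circle: cos σ = sin φ₁ sin φ₂ + cos φ₁ cos φ₂ cos Δλ,  σ = 0.7740 rad → d_gc = 2661.9 nmi
Rhumb line: Δψ = +0.7694, q = Δφ/Δψ = 0.3684, d_rh = R√(Δφ²+q²Δλ²) = 3570.5 nmi
Excess = 3570.5 − 2661.9 = 908.6 ≈ 909 nmi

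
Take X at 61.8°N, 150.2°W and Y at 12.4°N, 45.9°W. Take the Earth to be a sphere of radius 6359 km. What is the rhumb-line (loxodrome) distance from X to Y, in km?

10181 km

Rhumb course C = atan2(Δλ, Δψ) with Δψ = ln[tan(π/4+φ₂/2)/tan(π/4+φ₁/2)] = -1.1634, Δλ = +1.8204 → C = 122.58°
d = R·|Δφ| / |cos C| = 6359·0.86219 / 0.53853 = 10181 km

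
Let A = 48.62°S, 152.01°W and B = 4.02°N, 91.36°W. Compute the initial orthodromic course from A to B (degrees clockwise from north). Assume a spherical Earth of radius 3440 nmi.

N = sin Δλ·cos φ₂ = +0.8695;  D = cos φ₁ sin φ₂ − sin φ₁ cos φ₂ cos Δλ = +0.4132
initial course = atan2(N, D) = 64.58°

64.6°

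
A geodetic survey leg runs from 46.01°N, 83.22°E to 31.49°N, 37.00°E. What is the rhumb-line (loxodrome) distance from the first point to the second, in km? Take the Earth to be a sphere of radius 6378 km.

4303 km

Rhumb course C = atan2(Δλ, Δψ) with Δψ = ln[tan(π/4+φ₂/2)/tan(π/4+φ₁/2)] = -0.3270, Δλ = -0.8067 → C = 247.94°
d = R·|Δφ| / |cos C| = 6378·0.25342 / 0.37563 = 4303 km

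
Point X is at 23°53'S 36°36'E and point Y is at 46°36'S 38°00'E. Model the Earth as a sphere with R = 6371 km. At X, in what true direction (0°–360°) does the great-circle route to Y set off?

177.5°

N = sin Δλ·cos φ₂ = +0.0168;  D = cos φ₁ sin φ₂ − sin φ₁ cos φ₂ cos Δλ = -0.3863
initial course = atan2(N, D) = 177.51°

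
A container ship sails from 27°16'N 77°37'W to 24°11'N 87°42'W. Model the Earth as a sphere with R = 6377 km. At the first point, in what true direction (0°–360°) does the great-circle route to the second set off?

253.5°

N = sin Δλ·cos φ₂ = -0.1597;  D = cos φ₁ sin φ₂ − sin φ₁ cos φ₂ cos Δλ = -0.0473
initial course = atan2(N, D) = 253.49°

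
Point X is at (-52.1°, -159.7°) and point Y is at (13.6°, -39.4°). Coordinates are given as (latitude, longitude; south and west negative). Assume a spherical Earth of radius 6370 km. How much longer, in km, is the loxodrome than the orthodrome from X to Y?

565 km

Great circle: cos σ = sin φ₁ sin φ₂ + cos φ₁ cos φ₂ cos Δλ,  σ = 2.0792 rad → d_gc = 13244.5 km
Rhumb line: Δψ = +1.3086, q = Δφ/Δψ = 0.8762, d_rh = R√(Δφ²+q²Δλ²) = 13809.4 km
Excess = 13809.4 − 13244.5 = 564.9 ≈ 565 km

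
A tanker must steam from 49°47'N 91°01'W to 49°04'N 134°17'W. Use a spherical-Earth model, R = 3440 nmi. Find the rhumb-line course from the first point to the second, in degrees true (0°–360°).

268.5°

Δψ = ln[tan(π/4+φ₂/2)/tan(π/4+φ₁/2)] = -0.0192
Δλ = -0.7551 rad (taken the short way round)
course = atan2(Δλ, Δψ) = 268.54°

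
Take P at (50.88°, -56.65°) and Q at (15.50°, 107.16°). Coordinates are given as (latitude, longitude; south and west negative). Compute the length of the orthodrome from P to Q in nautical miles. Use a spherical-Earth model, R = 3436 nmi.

cos σ = sin φ₁ sin φ₂ + cos φ₁ cos φ₂ cos Δλ
      = sin(50.88°)sin(15.50°) + cos(50.88°)cos(15.50°)cos(163.81°) = -0.3766
σ = 112.121° → d = Rσ = 3436·1.95687 = 6724 nmi

6724 nmi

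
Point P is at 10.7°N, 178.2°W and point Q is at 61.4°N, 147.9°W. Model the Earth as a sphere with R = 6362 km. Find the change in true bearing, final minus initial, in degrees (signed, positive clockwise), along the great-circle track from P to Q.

At departure: θ₁ = atan2(sin Δλ cos φ₂, cos φ₁ sin φ₂ − sin φ₁ cos φ₂ cos Δλ) = 17.08°
At arrival: θ₂ = atan2(sin Δλ cos φ₁, −cos φ₂ sin φ₁ + sin φ₂ cos φ₁ cos Δλ) = 37.08°
Δθ = θ₂ − θ₁ = +20.0°

+20.0°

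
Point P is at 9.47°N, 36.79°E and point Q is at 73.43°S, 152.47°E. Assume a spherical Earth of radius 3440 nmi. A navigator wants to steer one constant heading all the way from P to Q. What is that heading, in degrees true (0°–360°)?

Δψ = ln[tan(π/4+φ₂/2)/tan(π/4+φ₁/2)] = -2.0928
Δλ = +2.0190 rad (taken the short way round)
course = atan2(Δλ, Δψ) = 136.03°

136.0°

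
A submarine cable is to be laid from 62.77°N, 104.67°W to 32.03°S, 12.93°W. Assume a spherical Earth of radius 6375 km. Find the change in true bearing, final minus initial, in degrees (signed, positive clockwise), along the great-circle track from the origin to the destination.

+44.0°

At departure: θ₁ = atan2(sin Δλ cos φ₂, cos φ₁ sin φ₂ − sin φ₁ cos φ₂ cos Δλ) = 104.54°
At arrival: θ₂ = atan2(sin Δλ cos φ₁, −cos φ₂ sin φ₁ + sin φ₂ cos φ₁ cos Δλ) = 148.50°
Δθ = θ₂ − θ₁ = +44.0°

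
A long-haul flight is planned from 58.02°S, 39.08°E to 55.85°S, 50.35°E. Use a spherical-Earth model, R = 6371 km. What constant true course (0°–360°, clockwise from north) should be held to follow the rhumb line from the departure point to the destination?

Δψ = ln[tan(π/4+φ₂/2)/tan(π/4+φ₁/2)] = +0.0694
Δλ = +0.1967 rad (taken the short way round)
course = atan2(Δλ, Δψ) = 70.56°

70.6°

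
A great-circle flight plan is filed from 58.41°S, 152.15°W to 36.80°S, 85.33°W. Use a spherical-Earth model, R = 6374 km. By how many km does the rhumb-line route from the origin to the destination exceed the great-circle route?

Great circle: cos σ = sin φ₁ sin φ₂ + cos φ₁ cos φ₂ cos Δλ,  σ = 0.8293 rad → d_gc = 5286.2 km
Rhumb line: Δψ = +0.5711, q = Δφ/Δψ = 0.6604, d_rh = R√(Δφ²+q²Δλ²) = 5466.1 km
Excess = 5466.1 − 5286.2 = 179.9 ≈ 180 km

180 km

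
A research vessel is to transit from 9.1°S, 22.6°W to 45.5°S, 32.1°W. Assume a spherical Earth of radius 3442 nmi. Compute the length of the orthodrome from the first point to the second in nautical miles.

Haversine: a = sin²(Δφ/2)+cos φ₁ cos φ₂ sin²(Δλ/2) = 0.10230;  σ = 2·atan2(√a,√(1−a))
σ = 37.307° → d = Rσ = 3442·0.65113 = 2241 nmi

2241 nmi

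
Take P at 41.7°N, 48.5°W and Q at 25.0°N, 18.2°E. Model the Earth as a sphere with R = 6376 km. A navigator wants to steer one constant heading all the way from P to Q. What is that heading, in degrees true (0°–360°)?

Δψ = ln[tan(π/4+φ₂/2)/tan(π/4+φ₁/2)] = -0.3513
Δλ = +1.1641 rad (taken the short way round)
course = atan2(Δλ, Δψ) = 106.79°

106.8°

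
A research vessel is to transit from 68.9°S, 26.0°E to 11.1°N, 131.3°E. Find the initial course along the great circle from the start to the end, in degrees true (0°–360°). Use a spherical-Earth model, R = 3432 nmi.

θ = atan2( sin Δλ·cos φ₂ ,  cos φ₁ sin φ₂ − sin φ₁ cos φ₂ cos Δλ )
  = atan2(+0.9465, -0.1723) = 100.32°

100.3°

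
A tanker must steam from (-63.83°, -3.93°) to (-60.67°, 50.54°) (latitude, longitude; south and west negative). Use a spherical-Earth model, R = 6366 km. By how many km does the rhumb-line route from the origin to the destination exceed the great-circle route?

Great circle: cos σ = sin φ₁ sin φ₂ + cos φ₁ cos φ₂ cos Δλ,  σ = 0.4323 rad → d_gc = 2752.27 km
Rhumb line: Δψ = +0.1186, q = Δφ/Δψ = 0.4651, d_rh = R√(Δφ²+q²Δλ²) = 2836.79 km
Excess = 2836.79 − 2752.27 = 84.52 ≈ 85 km

85 km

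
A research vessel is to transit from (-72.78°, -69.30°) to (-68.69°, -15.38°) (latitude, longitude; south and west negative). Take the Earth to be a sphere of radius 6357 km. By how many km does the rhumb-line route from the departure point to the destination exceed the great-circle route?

66 km

Great circle: cos σ = sin φ₁ sin φ₂ + cos φ₁ cos φ₂ cos Δλ,  σ = 0.3071 rad → d_gc = 1952.0 km
Rhumb line: Δψ = +0.2172, q = Δφ/Δψ = 0.3287, d_rh = R√(Δφ²+q²Δλ²) = 2018.2 km
Excess = 2018.2 − 1952.0 = 66.2 ≈ 66 km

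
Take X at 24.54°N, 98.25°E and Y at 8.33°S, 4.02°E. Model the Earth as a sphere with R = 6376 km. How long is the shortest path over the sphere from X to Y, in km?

10825 km

Haversine: a = sin²(Δφ/2)+cos φ₁ cos φ₂ sin²(Δλ/2) = 0.56328;  σ = 2·atan2(√a,√(1−a))
σ = 97.271° → d = Rσ = 6376·1.69770 = 10825 km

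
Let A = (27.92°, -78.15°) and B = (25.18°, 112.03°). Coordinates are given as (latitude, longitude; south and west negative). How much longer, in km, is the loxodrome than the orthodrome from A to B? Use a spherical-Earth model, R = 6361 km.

Great circle: cos σ = sin φ₁ sin φ₂ + cos φ₁ cos φ₂ cos Δλ,  σ = 2.1992 rad → d_gc = 13988.9 km
Rhumb line: Δψ = -0.0535, q = Δφ/Δψ = 0.8944, d_rh = R√(Δφ²+q²Δλ²) = 16865.6 km
Excess = 16865.6 − 13988.9 = 2876.7 ≈ 2877 km

2877 km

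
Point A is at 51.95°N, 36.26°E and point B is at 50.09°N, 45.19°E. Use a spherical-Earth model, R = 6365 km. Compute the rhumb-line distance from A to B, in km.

657 km

Δψ = ln[tan(π/4+φ₂/2)/tan(π/4+φ₁/2)] = -0.0516;  Δφ = -0.0325 rad,  Δλ = +0.1559 rad
q = Δφ/Δψ = 0.6289
d = R·√(Δφ² + q²Δλ²) = 6365·0.10326 = 657 km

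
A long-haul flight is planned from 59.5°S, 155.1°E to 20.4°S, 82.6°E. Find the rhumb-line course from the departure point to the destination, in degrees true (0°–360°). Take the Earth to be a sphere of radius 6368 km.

Meridional parts: M(φ₁)=-1.2996, M(φ₂)=-0.3638 → ΔM = +0.9358;  Δλ = -1.2654 rad
tan C = Δλ / ΔM = -1.3521 → C = 306.49°

306.5°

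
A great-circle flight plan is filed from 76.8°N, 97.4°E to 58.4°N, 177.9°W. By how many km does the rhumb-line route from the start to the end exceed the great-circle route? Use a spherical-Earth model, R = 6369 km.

302 km

Great circle: cos σ = sin φ₁ sin φ₂ + cos φ₁ cos φ₂ cos Δλ,  σ = 0.5730 rad → d_gc = 3649.5 km
Rhumb line: Δψ = -0.8943, q = Δφ/Δψ = 0.3591, d_rh = R√(Δφ²+q²Δλ²) = 3951.5 km
Excess = 3951.5 − 3649.5 = 302.0 ≈ 302 km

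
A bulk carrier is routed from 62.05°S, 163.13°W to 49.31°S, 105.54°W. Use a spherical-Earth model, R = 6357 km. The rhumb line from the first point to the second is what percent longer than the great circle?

3.0%

Great circle: σ = 0.5852 rad → d_gc = Rσ = 3720.3 km
Rhumb: Δφ = +0.2224, Δλ = +1.0051, Δψ = +0.3988, q = Δφ/Δψ = 0.5576 → d_rh = R√(Δφ²+q²Δλ²) = 3833.1 km
Excess = (3833.1 − 3720.3) / 3720.3 = 112.8 / 3720.3 = 3.03% ≈ 3.0%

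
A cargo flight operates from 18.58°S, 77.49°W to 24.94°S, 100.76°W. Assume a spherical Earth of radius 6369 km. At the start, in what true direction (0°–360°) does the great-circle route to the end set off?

249.5°

θ = atan2( sin Δλ·cos φ₂ ,  cos φ₁ sin φ₂ − sin φ₁ cos φ₂ cos Δλ )
  = atan2(-0.3582, -0.1343) = 249.45°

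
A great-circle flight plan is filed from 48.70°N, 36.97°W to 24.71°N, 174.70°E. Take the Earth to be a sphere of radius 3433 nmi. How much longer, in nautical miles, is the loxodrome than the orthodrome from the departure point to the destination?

1089 nmi

Great circle: cos σ = sin φ₁ sin φ₂ + cos φ₁ cos φ₂ cos Δλ,  σ = 1.7683 rad → d_gc = 6070.6 nmi
Rhumb line: Δψ = -0.5306, q = Δφ/Δψ = 0.7892, d_rh = R√(Δφ²+q²Δλ²) = 7159.7 nmi
Excess = 7159.7 − 6070.6 = 1089.1 ≈ 1089 nmi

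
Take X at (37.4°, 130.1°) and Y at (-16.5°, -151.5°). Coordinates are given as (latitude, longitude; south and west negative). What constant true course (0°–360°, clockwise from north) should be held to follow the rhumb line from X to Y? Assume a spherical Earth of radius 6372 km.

Meridional parts: M(φ₁)=+0.7048, M(φ₂)=-0.2920 → ΔM = -0.9968;  Δλ = +1.3683 rad
tan C = Δλ / ΔM = -1.3727 → C = 126.07°

126.1°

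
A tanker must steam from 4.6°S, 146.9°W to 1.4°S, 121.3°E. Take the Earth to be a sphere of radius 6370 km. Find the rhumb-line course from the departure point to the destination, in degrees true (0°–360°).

Δψ = ln[tan(π/4+φ₂/2)/tan(π/4+φ₁/2)] = +0.0559
Δλ = -1.6022 rad (taken the short way round)
course = atan2(Δλ, Δψ) = 272.00°

272.0°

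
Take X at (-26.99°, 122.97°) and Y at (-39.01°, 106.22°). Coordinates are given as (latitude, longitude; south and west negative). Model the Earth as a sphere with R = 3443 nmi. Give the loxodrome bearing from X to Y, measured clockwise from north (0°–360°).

229.4°

Δψ = ln[tan(π/4+φ₂/2)/tan(π/4+φ₁/2)] = -0.2510
Δλ = -0.2923 rad (taken the short way round)
course = atan2(Δλ, Δψ) = 229.35°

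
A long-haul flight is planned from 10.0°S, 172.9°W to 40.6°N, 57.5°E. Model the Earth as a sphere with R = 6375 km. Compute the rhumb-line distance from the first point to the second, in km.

14512 km

Rhumb course C = atan2(Δλ, Δψ) with Δψ = ln[tan(π/4+φ₂/2)/tan(π/4+φ₁/2)] = +0.9521, Δλ = -2.2619 → C = 292.83°
d = R·|Δφ| / |cos C| = 6375·0.88314 / 0.38794 = 14512 km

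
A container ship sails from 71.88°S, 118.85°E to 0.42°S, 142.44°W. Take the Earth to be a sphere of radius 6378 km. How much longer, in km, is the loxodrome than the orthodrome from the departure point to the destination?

Great circle: cos σ = sin φ₁ sin φ₂ + cos φ₁ cos φ₂ cos Δλ,  σ = 1.6109 rad → d_gc = 10274.6 km
Rhumb line: Δψ = +1.8286, q = Δφ/Δψ = 0.6820, d_rh = R√(Δφ²+q²Δλ²) = 10929.0 km
Excess = 10929.0 − 10274.6 = 654.4 ≈ 654 km

654 km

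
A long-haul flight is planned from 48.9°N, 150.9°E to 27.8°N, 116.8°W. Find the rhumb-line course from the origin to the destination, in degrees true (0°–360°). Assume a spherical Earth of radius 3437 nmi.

106.5°

Δψ = ln[tan(π/4+φ₂/2)/tan(π/4+φ₁/2)] = -0.4757
Δλ = +1.6109 rad (taken the short way round)
course = atan2(Δλ, Δψ) = 106.45°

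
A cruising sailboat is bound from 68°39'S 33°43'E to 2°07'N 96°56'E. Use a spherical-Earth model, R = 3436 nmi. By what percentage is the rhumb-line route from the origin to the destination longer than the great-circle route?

2.1%

Great circle: σ = 1.4409 rad → d_gc = Rσ = 4950.9 nmi
Rhumb: Δφ = +1.2351, Δλ = +1.1033, Δψ = +1.7056, q = Δφ/Δψ = 0.7241 → d_rh = R√(Δφ²+q²Δλ²) = 5054.4 nmi
Excess = (5054.4 − 4950.9) / 4950.9 = 103.5 / 4950.9 = 2.09% ≈ 2.1%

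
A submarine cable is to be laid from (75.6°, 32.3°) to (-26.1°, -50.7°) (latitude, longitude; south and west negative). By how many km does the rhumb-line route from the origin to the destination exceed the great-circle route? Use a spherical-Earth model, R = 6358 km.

395 km

Great circle: cos σ = sin φ₁ sin φ₂ + cos φ₁ cos φ₂ cos Δλ,  σ = 1.9811 rad → d_gc = 12595.9 km
Rhumb line: Δψ = -2.5410, q = Δφ/Δψ = 0.6985, d_rh = R√(Δφ²+q²Δλ²) = 12990.6 km
Excess = 12990.6 − 12595.9 = 394.7 ≈ 395 km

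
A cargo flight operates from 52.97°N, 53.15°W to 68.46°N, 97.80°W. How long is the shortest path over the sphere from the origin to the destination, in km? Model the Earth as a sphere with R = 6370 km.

2875 km

Haversine: a = sin²(Δφ/2)+cos φ₁ cos φ₂ sin²(Δλ/2) = 0.05007;  σ = 2·atan2(√a,√(1−a))
σ = 25.859° → d = Rσ = 6370·0.45133 = 2875 km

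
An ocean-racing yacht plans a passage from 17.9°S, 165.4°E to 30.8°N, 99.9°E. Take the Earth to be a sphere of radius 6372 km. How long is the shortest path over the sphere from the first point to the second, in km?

8846 km

Haversine: a = sin²(Δφ/2)+cos φ₁ cos φ₂ sin²(Δλ/2) = 0.40921;  σ = 2·atan2(√a,√(1−a))
σ = 79.538° → d = Rσ = 6372·1.38820 = 8846 km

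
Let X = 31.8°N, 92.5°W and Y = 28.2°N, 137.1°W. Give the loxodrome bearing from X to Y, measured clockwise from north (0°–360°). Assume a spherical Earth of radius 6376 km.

264.7°

Meridional parts: M(φ₁)=+0.5859, M(φ₂)=+0.5133 → ΔM = -0.0726;  Δλ = -0.7784 rad
tan C = Δλ / ΔM = +10.7262 → C = 264.67°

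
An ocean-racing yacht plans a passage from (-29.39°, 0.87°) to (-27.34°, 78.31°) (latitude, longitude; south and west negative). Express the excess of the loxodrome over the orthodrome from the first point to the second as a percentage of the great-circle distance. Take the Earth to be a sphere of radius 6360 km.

2.0%

Great circle: σ = 1.1661 rad → d_gc = Rσ = 7416.7 km
Rhumb: Δφ = +0.0358, Δλ = +1.3516, Δψ = +0.0407, q = Δφ/Δψ = 0.8799 → d_rh = R√(Δφ²+q²Δλ²) = 7566.8 km
Excess = (7566.8 − 7416.7) / 7416.7 = 150.1 / 7416.7 = 2.02% ≈ 2.0%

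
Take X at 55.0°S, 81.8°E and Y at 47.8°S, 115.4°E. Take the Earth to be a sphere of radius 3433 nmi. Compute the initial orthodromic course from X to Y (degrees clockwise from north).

N = sin Δλ·cos φ₂ = +0.3717;  D = cos φ₁ sin φ₂ − sin φ₁ cos φ₂ cos Δλ = +0.0334
initial course = atan2(N, D) = 84.87°

84.9°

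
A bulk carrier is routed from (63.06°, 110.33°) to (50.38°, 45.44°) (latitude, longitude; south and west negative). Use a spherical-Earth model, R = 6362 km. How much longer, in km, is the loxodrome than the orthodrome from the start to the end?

Great circle: cos σ = sin φ₁ sin φ₂ + cos φ₁ cos φ₂ cos Δλ,  σ = 0.6278 rad → d_gc = 3994.3 km
Rhumb line: Δψ = -0.4081, q = Δφ/Δψ = 0.5423, d_rh = R√(Δφ²+q²Δλ²) = 4153.7 km
Excess = 4153.7 − 3994.3 = 159.4 ≈ 159 km

159 km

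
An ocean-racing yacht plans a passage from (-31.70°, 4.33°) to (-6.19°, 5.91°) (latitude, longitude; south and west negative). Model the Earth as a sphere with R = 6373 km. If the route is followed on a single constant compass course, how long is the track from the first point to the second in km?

2842 km

Rhumb course C = atan2(Δλ, Δψ) with Δψ = ln[tan(π/4+φ₂/2)/tan(π/4+φ₁/2)] = +0.4756, Δλ = +0.0276 → C = 3.32°
d = R·|Δφ| / |cos C| = 6373·0.44523 / 0.99832 = 2842 km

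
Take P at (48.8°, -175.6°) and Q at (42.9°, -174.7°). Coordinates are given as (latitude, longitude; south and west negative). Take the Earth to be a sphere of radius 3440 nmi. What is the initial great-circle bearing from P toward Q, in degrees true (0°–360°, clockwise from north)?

173.6°

N = sin Δλ·cos φ₂ = +0.0115;  D = cos φ₁ sin φ₂ − sin φ₁ cos φ₂ cos Δλ = -0.1027
initial course = atan2(N, D) = 173.61°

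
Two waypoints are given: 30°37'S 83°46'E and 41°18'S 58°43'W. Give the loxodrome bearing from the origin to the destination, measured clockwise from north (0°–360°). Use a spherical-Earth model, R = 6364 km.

Δψ = ln[tan(π/4+φ₂/2)/tan(π/4+φ₁/2)] = -0.2310
Δλ = -2.4868 rad (taken the short way round)
course = atan2(Δλ, Δψ) = 264.69°

264.7°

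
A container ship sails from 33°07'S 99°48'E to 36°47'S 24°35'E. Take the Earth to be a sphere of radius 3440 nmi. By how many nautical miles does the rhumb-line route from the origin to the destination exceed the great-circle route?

98 nmi

Great circle: cos σ = sin φ₁ sin φ₂ + cos φ₁ cos φ₂ cos Δλ,  σ = 1.0491 rad → d_gc = 3609.1 nmi
Rhumb line: Δψ = -0.0781, q = Δφ/Δψ = 0.8194, d_rh = R√(Δφ²+q²Δλ²) = 3706.8 nmi
Excess = 3706.8 − 3609.1 = 97.7 ≈ 98 nmi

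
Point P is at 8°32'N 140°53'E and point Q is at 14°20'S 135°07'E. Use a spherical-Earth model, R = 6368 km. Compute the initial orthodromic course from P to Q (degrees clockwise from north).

N = sin Δλ·cos φ₂ = -0.0973;  D = cos φ₁ sin φ₂ − sin φ₁ cos φ₂ cos Δλ = -0.3879
initial course = atan2(N, D) = 194.09°

194.1°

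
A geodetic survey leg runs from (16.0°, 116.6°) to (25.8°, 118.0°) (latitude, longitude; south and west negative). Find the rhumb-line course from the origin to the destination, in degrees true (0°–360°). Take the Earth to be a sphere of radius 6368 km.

7.6°

Δψ = ln[tan(π/4+φ₂/2)/tan(π/4+φ₁/2)] = +0.1834
Δλ = +0.0244 rad (taken the short way round)
course = atan2(Δλ, Δψ) = 7.59°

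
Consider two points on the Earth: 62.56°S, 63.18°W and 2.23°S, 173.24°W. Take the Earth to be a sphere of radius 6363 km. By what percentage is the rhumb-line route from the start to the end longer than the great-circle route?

7.0%

Great circle: σ = 1.6945 rad → d_gc = Rσ = 10782.2 km
Rhumb: Δφ = +1.0530, Δλ = -1.9209, Δψ = +1.3711, q = Δφ/Δψ = 0.7680 → d_rh = R√(Δφ²+q²Δλ²) = 11532.7 km
Excess = (11532.7 − 10782.2) / 10782.2 = 750.5 / 10782.2 = 6.96% ≈ 7.0%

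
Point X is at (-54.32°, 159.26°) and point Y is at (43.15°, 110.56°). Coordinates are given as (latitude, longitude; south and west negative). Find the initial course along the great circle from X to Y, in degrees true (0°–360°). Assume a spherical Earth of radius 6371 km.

325.2°

θ = atan2( sin Δλ·cos φ₂ ,  cos φ₁ sin φ₂ − sin φ₁ cos φ₂ cos Δλ )
  = atan2(-0.5481, +0.7900) = 325.25°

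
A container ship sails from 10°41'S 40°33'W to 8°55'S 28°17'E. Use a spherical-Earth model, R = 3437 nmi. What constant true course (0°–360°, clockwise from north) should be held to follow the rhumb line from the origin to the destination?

88.5°

Δψ = ln[tan(π/4+φ₂/2)/tan(π/4+φ₁/2)] = +0.0313
Δλ = +1.2014 rad (taken the short way round)
course = atan2(Δλ, Δψ) = 88.51°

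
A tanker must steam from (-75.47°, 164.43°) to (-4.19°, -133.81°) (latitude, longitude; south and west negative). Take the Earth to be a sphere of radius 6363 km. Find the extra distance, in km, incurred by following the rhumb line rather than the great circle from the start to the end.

222 km

Great circle: cos σ = sin φ₁ sin φ₂ + cos φ₁ cos φ₂ cos Δλ,  σ = 1.3805 rad → d_gc = 8784.3 km
Rhumb line: Δψ = +1.9866, q = Δφ/Δψ = 0.6262, d_rh = R√(Δφ²+q²Δλ²) = 9006.2 km
Excess = 9006.2 − 8784.3 = 221.9 ≈ 222 km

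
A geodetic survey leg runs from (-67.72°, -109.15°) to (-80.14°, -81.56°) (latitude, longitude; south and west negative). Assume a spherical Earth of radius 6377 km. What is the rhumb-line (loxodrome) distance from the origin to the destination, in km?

Δψ = ln[tan(π/4+φ₂/2)/tan(π/4+φ₁/2)] = -0.8254;  Δφ = -0.2168 rad,  Δλ = +0.4815 rad
q = Δφ/Δψ = 0.2626
d = R·√(Δφ² + q²Δλ²) = 6377·0.25096 = 1600 km

1600 km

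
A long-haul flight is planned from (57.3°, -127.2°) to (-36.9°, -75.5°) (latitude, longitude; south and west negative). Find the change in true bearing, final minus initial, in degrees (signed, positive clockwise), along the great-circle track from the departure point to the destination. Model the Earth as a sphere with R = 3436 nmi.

+14.4°

At departure: θ₁ = atan2(sin Δλ cos φ₂, cos φ₁ sin φ₂ − sin φ₁ cos φ₂ cos Δλ) = 139.75°
At arrival: θ₂ = atan2(sin Δλ cos φ₁, −cos φ₂ sin φ₁ + sin φ₂ cos φ₁ cos Δλ) = 154.12°
Δθ = θ₂ − θ₁ = +14.4°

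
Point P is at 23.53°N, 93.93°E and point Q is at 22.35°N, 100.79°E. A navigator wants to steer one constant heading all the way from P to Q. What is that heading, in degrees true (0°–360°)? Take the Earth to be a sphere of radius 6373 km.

Δψ = ln[tan(π/4+φ₂/2)/tan(π/4+φ₁/2)] = -0.0224
Δλ = +0.1197 rad (taken the short way round)
course = atan2(Δλ, Δψ) = 100.58°

100.6°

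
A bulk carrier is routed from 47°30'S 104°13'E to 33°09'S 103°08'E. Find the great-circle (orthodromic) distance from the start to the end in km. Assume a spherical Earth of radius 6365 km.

cos σ = sin φ₁ sin φ₂ + cos φ₁ cos φ₂ cos Δλ
      = sin(-47.50°)sin(-33.15°) + cos(-47.50°)cos(-33.15°)cos(-1.08°) = 0.9687
σ = 14.373° → d = Rσ = 6365·0.25086 = 1597 km

1597 km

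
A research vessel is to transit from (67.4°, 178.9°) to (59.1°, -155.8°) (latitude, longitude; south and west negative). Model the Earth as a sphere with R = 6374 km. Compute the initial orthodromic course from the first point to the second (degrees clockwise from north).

114.3°

θ = atan2( sin Δλ·cos φ₂ ,  cos φ₁ sin φ₂ − sin φ₁ cos φ₂ cos Δλ )
  = atan2(+0.2195, -0.0989) = 114.25°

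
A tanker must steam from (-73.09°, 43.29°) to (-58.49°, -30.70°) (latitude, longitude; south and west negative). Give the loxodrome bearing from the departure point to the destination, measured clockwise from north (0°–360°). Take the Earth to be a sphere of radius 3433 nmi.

296.4°

Δψ = ln[tan(π/4+φ₂/2)/tan(π/4+φ₁/2)] = +0.6408
Δλ = -1.2914 rad (taken the short way round)
course = atan2(Δλ, Δψ) = 296.39°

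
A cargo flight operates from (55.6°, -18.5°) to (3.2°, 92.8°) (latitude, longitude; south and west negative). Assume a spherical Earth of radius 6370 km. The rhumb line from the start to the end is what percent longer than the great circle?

Great circle: σ = 1.7303 rad → d_gc = Rσ = 11022.1 km
Rhumb: Δφ = -0.9146, Δλ = +1.9426, Δψ = -1.1168, q = Δφ/Δψ = 0.8189 → d_rh = R√(Δφ²+q²Δλ²) = 11688.8 km
Excess = (11688.8 − 11022.1) / 11022.1 = 666.7 / 11022.1 = 6.049% ≈ 6.0%

6.0%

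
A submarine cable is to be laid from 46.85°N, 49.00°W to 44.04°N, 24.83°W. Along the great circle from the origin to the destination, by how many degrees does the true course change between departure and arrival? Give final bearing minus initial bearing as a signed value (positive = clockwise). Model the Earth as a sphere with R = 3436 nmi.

At departure: θ₁ = atan2(sin Δλ cos φ₂, cos φ₁ sin φ₂ − sin φ₁ cos φ₂ cos Δλ) = 90.59°
At arrival: θ₂ = atan2(sin Δλ cos φ₁, −cos φ₂ sin φ₁ + sin φ₂ cos φ₁ cos Δλ) = 107.95°
Δθ = θ₂ − θ₁ = +17.4°

+17.4°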